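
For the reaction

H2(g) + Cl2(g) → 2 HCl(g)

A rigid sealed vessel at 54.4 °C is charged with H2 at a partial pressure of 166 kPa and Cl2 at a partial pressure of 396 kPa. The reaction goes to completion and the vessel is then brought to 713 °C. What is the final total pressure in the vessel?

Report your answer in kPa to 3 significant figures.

1690 kPa

At constant V, partial pressures at 54.4 °C are proportional to moles, so apply stoichiometry directly to pressures.
P(Cl2) required for 166 kPa of H2 = (1/1) × 166 = 166.0 kPa; available 396 kPa, so H2 is limiting.
P(Cl2) remaining = 396 − (1/1) × 166 = 230.0 kPa
P(gaseous products) = (2)/1 × 166 = 332.0 kPa
P_total at 54.4 °C = 230.0 + 332.0 = 562.0 kPa
Scaling to 713 °C: P = 562.0 × 986.15/327.55 = 1692 kPa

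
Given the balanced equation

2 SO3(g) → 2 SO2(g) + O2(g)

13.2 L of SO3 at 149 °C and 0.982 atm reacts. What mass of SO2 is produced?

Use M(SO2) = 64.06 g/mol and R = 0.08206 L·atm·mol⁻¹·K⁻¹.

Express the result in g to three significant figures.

n(SO3) = PV/RT = (0.982 × 13.2) / (0.08206 × 422.15) = 0.3742 mol
n(SO2) = (2/2) × 0.3742 = 0.3742 mol
m(SO2) = 0.3742 × 64.06 = 23.97 g

24.0 g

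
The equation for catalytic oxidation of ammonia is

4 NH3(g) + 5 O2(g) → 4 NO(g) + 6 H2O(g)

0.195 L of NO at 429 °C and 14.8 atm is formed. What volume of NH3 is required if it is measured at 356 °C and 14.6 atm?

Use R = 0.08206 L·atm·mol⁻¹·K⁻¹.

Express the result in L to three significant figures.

0.177 L

n(NO) = PV/RT = (14.8 × 0.195) / (0.08206 × 702.15) = 0.05009 mol
n(NH3) = (4/4) × 0.05009 = 0.05009 mol
V = nRT/P = 0.05009 × 0.08206 × 629.15 / 14.6 = 0.1771 L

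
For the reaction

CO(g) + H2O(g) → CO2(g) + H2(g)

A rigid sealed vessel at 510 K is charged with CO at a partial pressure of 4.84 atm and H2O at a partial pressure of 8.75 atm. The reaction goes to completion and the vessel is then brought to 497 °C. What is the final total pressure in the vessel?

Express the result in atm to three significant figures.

20.5 atm

With V and T fixed, P_i ∝ n_i, so the mole ratios apply directly to partial pressures at 510 K.
P(H2O) required for 4.84 atm of CO = (1/1) × 4.84 = 4.840 atm; available 8.75 atm, so CO is limiting.
P(H2O) remaining = 8.75 − (1/1) × 4.84 = 3.910 atm
P(gaseous products) = (1+1)/1 × 4.84 = 9.680 atm
P_total at 510 K = 3.910 + 9.680 = 13.59 atm
Scaling to 497 °C: P = 13.59 × 770.15/510 = 20.52 atm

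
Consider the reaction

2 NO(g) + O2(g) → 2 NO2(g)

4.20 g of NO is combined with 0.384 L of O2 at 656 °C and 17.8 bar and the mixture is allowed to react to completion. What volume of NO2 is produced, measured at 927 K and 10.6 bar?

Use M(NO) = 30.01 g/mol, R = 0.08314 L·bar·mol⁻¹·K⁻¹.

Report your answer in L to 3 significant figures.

n(NO) = 4.20 / 30.01 = 0.1400 mol
n(O2) = PV/RT = (17.8 × 0.384) / (0.08314 × 929.15) = 0.08848 mol
For 0.1400 mol NO, stoichiometry requires (1/2) × 0.1400 = 0.07000 mol O2; 0.08848 mol is available, so NO is limiting.
n(NO2) = (2/2) × 0.1400 = 0.1400 mol
V(NO2) = nRT/P = 0.1400 × 0.08314 × 927 / 10.6 = 1.018 L

1.02 L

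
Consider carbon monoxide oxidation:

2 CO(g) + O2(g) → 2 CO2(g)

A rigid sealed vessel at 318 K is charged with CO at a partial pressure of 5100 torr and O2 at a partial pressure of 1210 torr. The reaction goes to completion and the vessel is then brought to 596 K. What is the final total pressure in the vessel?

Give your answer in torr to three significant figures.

9560 torr

With V and T fixed, P_i ∝ n_i, so the mole ratios apply directly to partial pressures at 318 K.
P(O2) required for 5100 torr of CO = (1/2) × 5100 = 2550 torr; available 1210 torr, so O2 is limiting.
P(CO) remaining = 5100 − (2/1) × 1210 = 2680 torr
P(gaseous products) = (2)/1 × 1210 = 2420 torr
P_total at 318 K = 2680 + 2420 = 5100 torr
Scaling to 596 K: P = 5100 × 596/318 = 9558 torr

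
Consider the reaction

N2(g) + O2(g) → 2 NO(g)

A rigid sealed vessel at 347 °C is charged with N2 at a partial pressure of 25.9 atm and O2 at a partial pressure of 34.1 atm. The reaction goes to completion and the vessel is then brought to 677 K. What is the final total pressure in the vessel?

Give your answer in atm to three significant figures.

65.5 atm

Because the vessel is rigid and T is held at 347 °C, work the stoichiometry in partial pressures (P_i = n_iRT/V).
P(O2) required for 25.9 atm of N2 = (1/1) × 25.9 = 25.90 atm; available 34.1 atm, so N2 is limiting.
P(O2) remaining = 34.1 − (1/1) × 25.9 = 8.200 atm
P(gaseous products) = (2)/1 × 25.9 = 51.80 atm
P_total at 347 °C = 8.200 + 51.80 = 60.00 atm
Scaling to 677 K: P = 60.00 × 677/620.15 = 65.50 atm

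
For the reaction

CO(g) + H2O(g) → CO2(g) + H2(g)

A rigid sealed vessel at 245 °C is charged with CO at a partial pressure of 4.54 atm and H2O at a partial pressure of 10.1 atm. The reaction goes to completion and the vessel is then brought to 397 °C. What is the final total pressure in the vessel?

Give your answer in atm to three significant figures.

Because the vessel is rigid and T is held at 245 °C, work the stoichiometry in partial pressures (P_i = n_iRT/V).
P(H2O) required for 4.54 atm of CO = (1/1) × 4.54 = 4.540 atm; available 10.1 atm, so CO is limiting.
P(H2O) remaining = 10.1 − (1/1) × 4.54 = 5.560 atm
P(gaseous products) = (1+1)/1 × 4.54 = 9.080 atm
P_total at 245 °C = 5.560 + 9.080 = 14.64 atm
Scaling to 397 °C: P = 14.64 × 670.15/518.15 = 18.93 atm

18.9 atm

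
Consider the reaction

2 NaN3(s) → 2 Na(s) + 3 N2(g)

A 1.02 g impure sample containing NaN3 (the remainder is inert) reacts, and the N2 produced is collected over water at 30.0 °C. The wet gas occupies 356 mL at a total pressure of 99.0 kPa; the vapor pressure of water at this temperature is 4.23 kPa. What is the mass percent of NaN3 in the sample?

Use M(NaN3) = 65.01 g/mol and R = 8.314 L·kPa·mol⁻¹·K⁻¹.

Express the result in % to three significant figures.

P(N2) = 99.0 − 4.23 = 94.77 kPa
n(N2) = PV/RT = (94.77 × 0.3560) / (8.314 × 303.15) = 0.01339 mol
n(NaN3) = (2/3) × 0.01339 = 0.008927 mol
m(NaN3) = 0.008927 × 65.01 = 0.5803 g
%NaN3 = 0.5803 / 1.02 × 100 = 56.89%

56.9 %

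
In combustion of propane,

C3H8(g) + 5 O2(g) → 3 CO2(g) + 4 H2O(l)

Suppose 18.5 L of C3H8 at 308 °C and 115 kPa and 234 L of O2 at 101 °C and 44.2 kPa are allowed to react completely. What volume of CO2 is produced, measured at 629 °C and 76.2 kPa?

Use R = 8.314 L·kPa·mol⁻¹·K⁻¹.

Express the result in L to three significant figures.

n(C3H8) = PV/RT = (115 × 18.5) / (8.314 × 581.15) = 0.4403 mol
n(O2) = PV/RT = (44.2 × 234) / (8.314 × 374.15) = 3.325 mol
For 0.4403 mol C3H8, stoichiometry requires (5/1) × 0.4403 = 2.202 mol O2; 3.325 mol is available, so C3H8 is limiting.
n(CO2) = (3/1) × 0.4403 = 1.321 mol
V(CO2) = nRT/P = 1.321 × 8.314 × 902.15 / 76.2 = 130.0 L

130 L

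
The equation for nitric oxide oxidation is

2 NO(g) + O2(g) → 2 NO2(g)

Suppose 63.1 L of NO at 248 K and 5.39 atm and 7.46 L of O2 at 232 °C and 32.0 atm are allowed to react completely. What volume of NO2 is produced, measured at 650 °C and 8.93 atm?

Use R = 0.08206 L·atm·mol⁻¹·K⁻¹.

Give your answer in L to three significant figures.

n(NO) = PV/RT = (5.39 × 63.1) / (0.08206 × 248) = 16.71 mol
n(O2) = PV/RT = (32.0 × 7.46) / (0.08206 × 505.15) = 5.759 mol
For 16.71 mol NO, stoichiometry requires (1/2) × 16.71 = 8.355 mol O2; 5.759 mol is available, so O2 is limiting.
n(NO2) = (2/1) × 5.759 = 11.52 mol
V(NO2) = nRT/P = 11.52 × 0.08206 × 923.15 / 8.93 = 97.72 L

97.7 L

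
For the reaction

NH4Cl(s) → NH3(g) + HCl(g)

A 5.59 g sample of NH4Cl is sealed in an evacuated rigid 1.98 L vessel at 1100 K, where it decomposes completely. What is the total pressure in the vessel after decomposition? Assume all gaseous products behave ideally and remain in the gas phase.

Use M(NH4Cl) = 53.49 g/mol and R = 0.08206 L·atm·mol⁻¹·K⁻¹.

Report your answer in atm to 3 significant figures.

n(NH4Cl) = 5.59 / 53.49 = 0.1045 mol
n(gas produced) = (2/1) × 0.1045 = 0.2090 mol
P = nRT/V = 0.2090 × 0.08206 × 1100 / 1.98 = 9.528 atm

9.53 atm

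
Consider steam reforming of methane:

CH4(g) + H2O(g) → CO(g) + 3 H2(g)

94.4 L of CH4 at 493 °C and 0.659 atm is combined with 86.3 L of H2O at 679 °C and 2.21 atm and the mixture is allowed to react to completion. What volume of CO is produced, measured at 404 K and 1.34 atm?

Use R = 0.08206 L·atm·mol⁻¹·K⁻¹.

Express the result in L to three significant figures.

n(CH4) = PV/RT = (0.659 × 94.4) / (0.08206 × 766.15) = 0.9895 mol
n(H2O) = PV/RT = (2.21 × 86.3) / (0.08206 × 952.15) = 2.441 mol
For 0.9895 mol CH4, stoichiometry requires (1/1) × 0.9895 = 0.9895 mol H2O; 2.441 mol is available, so CH4 is limiting.
n(CO) = (1/1) × 0.9895 = 0.9895 mol
V(CO) = nRT/P = 0.9895 × 0.08206 × 404 / 1.34 = 24.48 L

24.5 L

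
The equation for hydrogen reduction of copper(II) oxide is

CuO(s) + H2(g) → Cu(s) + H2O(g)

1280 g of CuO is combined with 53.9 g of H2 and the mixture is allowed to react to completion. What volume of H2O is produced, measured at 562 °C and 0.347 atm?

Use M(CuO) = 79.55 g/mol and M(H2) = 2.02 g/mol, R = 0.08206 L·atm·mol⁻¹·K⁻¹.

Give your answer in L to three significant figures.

n(CuO) = 1280 / 79.55 = 16.09 mol
n(H2) = 53.9 / 2.02 = 26.68 mol
For 16.09 mol CuO, stoichiometry requires (1/1) × 16.09 = 16.09 mol H2; 26.68 mol is available, so CuO is limiting.
n(H2O) = (1/1) × 16.09 = 16.09 mol
V(H2O) = nRT/P = 16.09 × 0.08206 × 835.15 / 0.347 = 3178 L

3180 L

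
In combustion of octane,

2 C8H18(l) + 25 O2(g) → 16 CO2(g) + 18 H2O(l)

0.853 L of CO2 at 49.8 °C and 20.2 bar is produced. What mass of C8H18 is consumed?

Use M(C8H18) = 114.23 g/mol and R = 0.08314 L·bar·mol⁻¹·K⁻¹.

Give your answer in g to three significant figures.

n(CO2) = PV/RT = (20.2 × 0.853) / (0.08314 × 322.95) = 0.6417 mol
n(C8H18) = (2/16) × 0.6417 = 0.08021 mol
m(C8H18) = 0.08021 × 114.23 = 9.162 g

9.16 g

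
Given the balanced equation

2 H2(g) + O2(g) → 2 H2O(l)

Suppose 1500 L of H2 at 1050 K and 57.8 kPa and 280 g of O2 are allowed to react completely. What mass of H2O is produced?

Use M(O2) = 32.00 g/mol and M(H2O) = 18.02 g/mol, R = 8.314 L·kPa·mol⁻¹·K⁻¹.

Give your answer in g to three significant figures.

179 g

n(H2) = PV/RT = (57.8 × 1500) / (8.314 × 1050) = 9.932 mol
n(O2) = 280 / 32.00 = 8.750 mol
For 9.932 mol H2, stoichiometry requires (1/2) × 9.932 = 4.966 mol O2; 8.750 mol is available, so H2 is limiting.
n(H2O) = (2/2) × 9.932 = 9.932 mol
m(H2O) = 9.932 × 18.02 = 179.0 g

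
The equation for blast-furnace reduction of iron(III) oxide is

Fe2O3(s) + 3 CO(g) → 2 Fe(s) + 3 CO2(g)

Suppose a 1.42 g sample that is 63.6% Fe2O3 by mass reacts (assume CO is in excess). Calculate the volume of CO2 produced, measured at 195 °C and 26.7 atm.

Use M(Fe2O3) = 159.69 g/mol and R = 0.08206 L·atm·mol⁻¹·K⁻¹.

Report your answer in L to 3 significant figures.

mass of Fe2O3 = 1.42 × 63.6/100 = 0.9031 g
n(Fe2O3) = 0.9031 / 159.69 = 0.005655 mol
n(CO2) = (3/1) × 0.005655 = 0.01697 mol
V = nRT/P = 0.01697 × 0.08206 × 468.15 / 26.7 = 0.02442 L

0.0244 L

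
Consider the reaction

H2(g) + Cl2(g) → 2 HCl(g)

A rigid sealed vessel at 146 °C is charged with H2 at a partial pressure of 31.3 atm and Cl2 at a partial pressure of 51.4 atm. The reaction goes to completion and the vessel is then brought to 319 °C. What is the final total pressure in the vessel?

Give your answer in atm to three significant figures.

At constant V, partial pressures at 146 °C are proportional to moles, so apply stoichiometry directly to pressures.
P(Cl2) required for 31.3 atm of H2 = (1/1) × 31.3 = 31.30 atm; available 51.4 atm, so H2 is limiting.
P(Cl2) remaining = 51.4 − (1/1) × 31.3 = 20.10 atm
P(gaseous products) = (2)/1 × 31.3 = 62.60 atm
P_total at 146 °C = 20.10 + 62.60 = 82.70 atm
Scaling to 319 °C: P = 82.70 × 592.15/419.15 = 116.8 atm

117 atm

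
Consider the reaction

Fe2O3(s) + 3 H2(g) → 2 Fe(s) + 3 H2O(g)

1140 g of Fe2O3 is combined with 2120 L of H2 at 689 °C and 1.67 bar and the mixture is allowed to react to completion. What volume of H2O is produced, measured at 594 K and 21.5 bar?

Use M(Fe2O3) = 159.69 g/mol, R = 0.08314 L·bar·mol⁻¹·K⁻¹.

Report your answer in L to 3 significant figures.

49.2 L

n(Fe2O3) = 1140 / 159.69 = 7.139 mol
n(H2) = PV/RT = (1.67 × 2120) / (0.08314 × 962.15) = 44.26 mol
For 7.139 mol Fe2O3, stoichiometry requires (3/1) × 7.139 = 21.42 mol H2; 44.26 mol is available, so Fe2O3 is limiting.
n(H2O) = (3/1) × 7.139 = 21.42 mol
V(H2O) = nRT/P = 21.42 × 0.08314 × 594 / 21.5 = 49.20 L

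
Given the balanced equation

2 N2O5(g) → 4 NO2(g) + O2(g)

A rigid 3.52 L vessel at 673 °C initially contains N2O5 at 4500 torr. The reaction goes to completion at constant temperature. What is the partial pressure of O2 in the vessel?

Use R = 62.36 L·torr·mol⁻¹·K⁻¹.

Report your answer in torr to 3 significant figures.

2250 torr

n(N2O5)₀ = PV/RT = (4500 × 3.52) / (62.36 × 946.15) = 0.2685 mol
n(O2) = (1/2) × 0.2685 = 0.1343 mol
P(O2) = nRT/V = 0.1343 × 62.36 × 946.15 / 3.52 = 2251 torr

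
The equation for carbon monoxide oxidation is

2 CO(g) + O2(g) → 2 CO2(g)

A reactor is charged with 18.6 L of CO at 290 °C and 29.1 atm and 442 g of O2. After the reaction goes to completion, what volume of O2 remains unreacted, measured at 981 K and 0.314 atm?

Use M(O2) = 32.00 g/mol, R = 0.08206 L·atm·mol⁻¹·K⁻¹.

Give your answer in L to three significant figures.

2040 L

n(CO) = PV/RT = (29.1 × 18.6) / (0.08206 × 563.15) = 11.71 mol
n(O2) = 442 / 32.00 = 13.81 mol
For 11.71 mol CO, stoichiometry requires (1/2) × 11.71 = 5.855 mol O2; 13.81 mol is available, so CO is limiting.
n(O2) consumed = (1/2) × 11.71 = 5.855 mol; remaining = 13.81 − 5.855 = 7.955 mol
V(O2) = nRT/P = 7.955 × 0.08206 × 981 / 0.314 = 2039 L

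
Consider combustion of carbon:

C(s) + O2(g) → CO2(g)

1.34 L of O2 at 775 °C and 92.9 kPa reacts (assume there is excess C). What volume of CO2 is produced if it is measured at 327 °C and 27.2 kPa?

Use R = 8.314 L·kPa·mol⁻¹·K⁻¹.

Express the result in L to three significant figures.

2.62 L

n(O2) = PV/RT = (92.9 × 1.34) / (8.314 × 1048.15) = 0.01429 mol
n(CO2) = (1/1) × 0.01429 = 0.01429 mol
V = nRT/P = 0.01429 × 8.314 × 600.15 / 27.2 = 2.621 L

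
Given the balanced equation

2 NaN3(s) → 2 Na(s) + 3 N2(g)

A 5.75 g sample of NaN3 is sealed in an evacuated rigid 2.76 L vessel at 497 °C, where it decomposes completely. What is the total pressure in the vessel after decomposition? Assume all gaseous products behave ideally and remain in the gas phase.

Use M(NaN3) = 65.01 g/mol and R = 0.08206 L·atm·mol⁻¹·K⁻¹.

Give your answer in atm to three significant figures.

3.04 atm

n(NaN3) = 5.75 / 65.01 = 0.08845 mol
n(gas produced) = (3/2) × 0.08845 = 0.1327 mol
P = nRT/V = 0.1327 × 0.08206 × 770.15 / 2.76 = 3.039 atm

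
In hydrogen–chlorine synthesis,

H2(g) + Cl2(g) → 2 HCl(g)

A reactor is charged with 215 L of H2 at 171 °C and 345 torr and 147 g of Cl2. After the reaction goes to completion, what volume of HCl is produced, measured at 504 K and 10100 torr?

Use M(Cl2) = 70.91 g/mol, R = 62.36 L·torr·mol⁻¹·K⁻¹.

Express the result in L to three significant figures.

n(H2) = PV/RT = (345 × 215) / (62.36 × 444.15) = 2.678 mol
n(Cl2) = 147 / 70.91 = 2.073 mol
For 2.678 mol H2, stoichiometry requires (1/1) × 2.678 = 2.678 mol Cl2; 2.073 mol is available, so Cl2 is limiting.
n(HCl) = (2/1) × 2.073 = 4.146 mol
V(HCl) = nRT/P = 4.146 × 62.36 × 504 / 10100 = 12.90 L

12.9 L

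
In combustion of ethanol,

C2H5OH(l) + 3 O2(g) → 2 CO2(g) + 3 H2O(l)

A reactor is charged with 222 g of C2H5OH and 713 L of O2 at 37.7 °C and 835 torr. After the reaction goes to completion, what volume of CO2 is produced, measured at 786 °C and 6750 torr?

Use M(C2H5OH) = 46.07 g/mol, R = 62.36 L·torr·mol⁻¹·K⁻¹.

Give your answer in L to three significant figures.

94.3 L

n(C2H5OH) = 222 / 46.07 = 4.819 mol
n(O2) = PV/RT = (835 × 713) / (62.36 × 310.85) = 30.71 mol
For 4.819 mol C2H5OH, stoichiometry requires (3/1) × 4.819 = 14.46 mol O2; 30.71 mol is available, so C2H5OH is limiting.
n(CO2) = (2/1) × 4.819 = 9.638 mol
V(CO2) = nRT/P = 9.638 × 62.36 × 1059.15 / 6750 = 94.31 L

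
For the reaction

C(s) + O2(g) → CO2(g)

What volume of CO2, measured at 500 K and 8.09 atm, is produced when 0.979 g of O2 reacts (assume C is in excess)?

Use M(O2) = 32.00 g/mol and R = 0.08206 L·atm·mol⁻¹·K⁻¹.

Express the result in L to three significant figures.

n(O2) = 0.9790 / 32.00 = 0.03059 mol
n(CO2) = (1/1) × 0.03059 = 0.03059 mol
V = nRT/P = 0.03059 × 0.08206 × 500 / 8.09 = 0.1551 L

0.155 L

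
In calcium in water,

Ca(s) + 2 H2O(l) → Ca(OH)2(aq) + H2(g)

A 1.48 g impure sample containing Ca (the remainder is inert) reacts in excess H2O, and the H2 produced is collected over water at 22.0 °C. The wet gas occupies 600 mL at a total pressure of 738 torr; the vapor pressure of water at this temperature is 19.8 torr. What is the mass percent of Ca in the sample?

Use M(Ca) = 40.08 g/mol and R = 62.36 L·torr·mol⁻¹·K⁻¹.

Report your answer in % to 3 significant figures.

63.4 %

P(H2) = 738 − 19.8 = 718.2 torr
n(H2) = PV/RT = (718.2 × 0.6000) / (62.36 × 295.15) = 0.02341 mol
n(Ca) = (1/1) × 0.02341 = 0.02341 mol
m(Ca) = 0.02341 × 40.08 = 0.9383 g
%Ca = 0.9383 / 1.48 × 100 = 63.40%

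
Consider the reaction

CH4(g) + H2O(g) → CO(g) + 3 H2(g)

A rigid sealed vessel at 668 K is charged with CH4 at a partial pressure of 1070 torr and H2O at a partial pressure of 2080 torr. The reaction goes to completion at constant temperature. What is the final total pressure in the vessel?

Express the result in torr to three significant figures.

5290 torr

With V and T fixed, P_i ∝ n_i, so the mole ratios apply directly to partial pressures at 668 K.
P(H2O) required for 1070 torr of CH4 = (1/1) × 1070 = 1070 torr; available 2080 torr, so CH4 is limiting.
P(H2O) remaining = 2080 − (1/1) × 1070 = 1010 torr
P(gaseous products) = (1+3)/1 × 1070 = 4280 torr
P_total at 668 K = 1010 + 4280 = 5290 torr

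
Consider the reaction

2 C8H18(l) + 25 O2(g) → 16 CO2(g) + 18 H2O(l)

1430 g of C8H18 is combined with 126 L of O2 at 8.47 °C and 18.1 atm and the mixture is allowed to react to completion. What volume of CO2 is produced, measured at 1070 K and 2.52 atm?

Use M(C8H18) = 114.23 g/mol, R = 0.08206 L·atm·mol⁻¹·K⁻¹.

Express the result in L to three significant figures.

2200 L

n(C8H18) = 1430 / 114.23 = 12.52 mol
n(O2) = PV/RT = (18.1 × 126) / (0.08206 × 281.62) = 98.69 mol
For 12.52 mol C8H18, stoichiometry requires (25/2) × 12.52 = 156.5 mol O2; 98.69 mol is available, so O2 is limiting.
n(CO2) = (16/25) × 98.69 = 63.16 mol
V(CO2) = nRT/P = 63.16 × 0.08206 × 1070 / 2.52 = 2201 L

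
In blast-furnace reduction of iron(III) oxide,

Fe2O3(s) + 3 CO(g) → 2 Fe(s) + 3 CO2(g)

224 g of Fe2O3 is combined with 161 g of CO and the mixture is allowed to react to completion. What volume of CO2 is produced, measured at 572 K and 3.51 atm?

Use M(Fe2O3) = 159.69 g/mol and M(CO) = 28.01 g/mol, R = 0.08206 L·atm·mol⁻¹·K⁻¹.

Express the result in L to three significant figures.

n(Fe2O3) = 224 / 159.69 = 1.403 mol
n(CO) = 161 / 28.01 = 5.748 mol
For 1.403 mol Fe2O3, stoichiometry requires (3/1) × 1.403 = 4.209 mol CO; 5.748 mol is available, so Fe2O3 is limiting.
n(CO2) = (3/1) × 1.403 = 4.209 mol
V(CO2) = nRT/P = 4.209 × 0.08206 × 572 / 3.51 = 56.29 L

56.3 L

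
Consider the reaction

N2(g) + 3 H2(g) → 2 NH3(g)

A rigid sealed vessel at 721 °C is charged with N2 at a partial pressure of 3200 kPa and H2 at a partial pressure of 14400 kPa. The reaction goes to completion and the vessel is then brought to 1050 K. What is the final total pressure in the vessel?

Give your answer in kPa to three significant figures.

Because the vessel is rigid and T is held at 721 °C, work the stoichiometry in partial pressures (P_i = n_iRT/V).
P(H2) required for 3200 kPa of N2 = (3/1) × 3200 = 9600 kPa; available 14400 kPa, so N2 is limiting.
P(H2) remaining = 14400 − (3/1) × 3200 = 4800 kPa
P(gaseous products) = (2)/1 × 3200 = 6400 kPa
P_total at 721 °C = 4800 + 6400 = 11200 kPa
Scaling to 1050 K: P = 11200 × 1050/994.15 = 11830 kPa

11800 kPa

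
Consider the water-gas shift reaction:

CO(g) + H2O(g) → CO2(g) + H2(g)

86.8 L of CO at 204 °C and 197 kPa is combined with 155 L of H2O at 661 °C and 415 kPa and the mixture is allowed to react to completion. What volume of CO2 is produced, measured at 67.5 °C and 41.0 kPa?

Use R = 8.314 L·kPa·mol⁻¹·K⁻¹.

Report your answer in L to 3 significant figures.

298 L

n(CO) = PV/RT = (197 × 86.8) / (8.314 × 477.15) = 4.310 mol
n(H2O) = PV/RT = (415 × 155) / (8.314 × 934.15) = 8.282 mol
For 4.310 mol CO, stoichiometry requires (1/1) × 4.310 = 4.310 mol H2O; 8.282 mol is available, so CO is limiting.
n(CO2) = (1/1) × 4.310 = 4.310 mol
V(CO2) = nRT/P = 4.310 × 8.314 × 340.65 / 41.0 = 297.7 L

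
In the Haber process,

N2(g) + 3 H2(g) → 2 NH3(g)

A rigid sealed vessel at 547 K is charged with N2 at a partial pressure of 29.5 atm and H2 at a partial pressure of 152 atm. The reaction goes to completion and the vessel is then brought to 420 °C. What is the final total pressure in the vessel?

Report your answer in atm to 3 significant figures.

Because the vessel is rigid and T is held at 547 K, work the stoichiometry in partial pressures (P_i = n_iRT/V).
P(H2) required for 29.5 atm of N2 = (3/1) × 29.5 = 88.50 atm; available 152 atm, so N2 is limiting.
P(H2) remaining = 152 − (3/1) × 29.5 = 63.50 atm
P(gaseous products) = (2)/1 × 29.5 = 59.00 atm
P_total at 547 K = 63.50 + 59.00 = 122.5 atm
Scaling to 420 °C: P = 122.5 × 693.15/547 = 155.2 atm

155 atm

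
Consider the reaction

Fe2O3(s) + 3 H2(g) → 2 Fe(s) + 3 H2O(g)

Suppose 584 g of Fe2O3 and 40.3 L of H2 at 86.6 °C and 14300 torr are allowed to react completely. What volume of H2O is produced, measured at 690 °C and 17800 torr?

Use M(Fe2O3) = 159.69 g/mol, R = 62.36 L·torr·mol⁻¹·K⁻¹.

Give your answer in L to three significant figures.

n(Fe2O3) = 584 / 159.69 = 3.657 mol
n(H2) = PV/RT = (14300 × 40.3) / (62.36 × 359.75) = 25.69 mol
For 3.657 mol Fe2O3, stoichiometry requires (3/1) × 3.657 = 10.97 mol H2; 25.69 mol is available, so Fe2O3 is limiting.
n(H2O) = (3/1) × 3.657 = 10.97 mol
V(H2O) = nRT/P = 10.97 × 62.36 × 963.15 / 17800 = 37.02 L

37.0 L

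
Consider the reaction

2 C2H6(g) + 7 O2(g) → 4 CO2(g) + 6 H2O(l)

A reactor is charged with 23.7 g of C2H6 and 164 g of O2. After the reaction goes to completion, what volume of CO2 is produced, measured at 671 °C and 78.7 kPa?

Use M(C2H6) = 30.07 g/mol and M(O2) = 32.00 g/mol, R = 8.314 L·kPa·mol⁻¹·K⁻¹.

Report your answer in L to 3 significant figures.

157 L

n(C2H6) = 23.7 / 30.07 = 0.7882 mol
n(O2) = 164 / 32.00 = 5.125 mol
For 0.7882 mol C2H6, stoichiometry requires (7/2) × 0.7882 = 2.759 mol O2; 5.125 mol is available, so C2H6 is limiting.
n(CO2) = (4/2) × 0.7882 = 1.576 mol
V(CO2) = nRT/P = 1.576 × 8.314 × 944.15 / 78.7 = 157.2 L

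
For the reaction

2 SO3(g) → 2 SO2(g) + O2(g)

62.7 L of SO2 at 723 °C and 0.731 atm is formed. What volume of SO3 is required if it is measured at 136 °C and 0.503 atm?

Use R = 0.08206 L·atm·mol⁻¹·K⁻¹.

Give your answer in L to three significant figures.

n(SO2) = PV/RT = (0.731 × 62.7) / (0.08206 × 996.15) = 0.5607 mol
n(SO3) = (2/2) × 0.5607 = 0.5607 mol
V = nRT/P = 0.5607 × 0.08206 × 409.15 / 0.503 = 37.43 L

37.4 L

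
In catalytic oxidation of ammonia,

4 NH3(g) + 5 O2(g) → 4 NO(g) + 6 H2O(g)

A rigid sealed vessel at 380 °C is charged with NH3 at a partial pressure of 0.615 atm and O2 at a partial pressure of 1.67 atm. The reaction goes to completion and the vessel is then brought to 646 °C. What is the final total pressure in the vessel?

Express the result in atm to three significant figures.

At constant V, partial pressures at 380 °C are proportional to moles, so apply stoichiometry directly to pressures.
P(O2) required for 0.615 atm of NH3 = (5/4) × 0.615 = 0.7688 atm; available 1.67 atm, so NH3 is limiting.
P(O2) remaining = 1.67 − (5/4) × 0.615 = 0.9012 atm
P(gaseous products) = (4+6)/4 × 0.615 = 1.538 atm
P_total at 380 °C = 0.9012 + 1.538 = 2.439 atm
Scaling to 646 °C: P = 2.439 × 919.15/653.15 = 3.432 atm

3.43 atm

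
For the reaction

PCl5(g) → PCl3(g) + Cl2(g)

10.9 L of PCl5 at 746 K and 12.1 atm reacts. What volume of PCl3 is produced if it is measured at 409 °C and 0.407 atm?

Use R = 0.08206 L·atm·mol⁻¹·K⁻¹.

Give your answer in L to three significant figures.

296 L

n(PCl5) = PV/RT = (12.1 × 10.9) / (0.08206 × 746) = 2.154 mol
n(PCl3) = (1/1) × 2.154 = 2.154 mol
V = nRT/P = 2.154 × 0.08206 × 682.15 / 0.407 = 296.3 L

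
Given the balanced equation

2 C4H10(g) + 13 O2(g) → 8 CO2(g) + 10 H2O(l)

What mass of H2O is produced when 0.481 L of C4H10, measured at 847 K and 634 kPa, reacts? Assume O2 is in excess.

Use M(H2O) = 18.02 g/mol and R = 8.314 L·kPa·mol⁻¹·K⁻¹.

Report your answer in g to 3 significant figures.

3.90 g

n(C4H10) = PV/RT = (634 × 0.481) / (8.314 × 847) = 0.04331 mol
n(H2O) = (10/2) × 0.04331 = 0.2166 mol
m(H2O) = 0.2166 × 18.02 = 3.903 g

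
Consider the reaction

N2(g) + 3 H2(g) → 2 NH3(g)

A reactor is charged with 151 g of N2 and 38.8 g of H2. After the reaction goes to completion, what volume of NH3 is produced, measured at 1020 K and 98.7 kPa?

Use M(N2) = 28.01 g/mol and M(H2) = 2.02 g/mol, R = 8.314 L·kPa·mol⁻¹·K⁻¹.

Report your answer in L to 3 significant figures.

n(N2) = 151 / 28.01 = 5.391 mol
n(H2) = 38.8 / 2.02 = 19.21 mol
For 5.391 mol N2, stoichiometry requires (3/1) × 5.391 = 16.17 mol H2; 19.21 mol is available, so N2 is limiting.
n(NH3) = (2/1) × 5.391 = 10.78 mol
V(NH3) = nRT/P = 10.78 × 8.314 × 1020 / 98.7 = 926.2 L

926 L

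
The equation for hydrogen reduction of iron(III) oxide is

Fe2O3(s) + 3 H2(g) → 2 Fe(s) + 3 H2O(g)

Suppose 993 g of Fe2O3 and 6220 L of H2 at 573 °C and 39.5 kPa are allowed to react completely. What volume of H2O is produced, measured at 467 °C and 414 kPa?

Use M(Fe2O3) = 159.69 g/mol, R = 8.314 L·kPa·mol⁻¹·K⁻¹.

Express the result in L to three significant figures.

277 L

n(Fe2O3) = 993 / 159.69 = 6.218 mol
n(H2) = PV/RT = (39.5 × 6220) / (8.314 × 846.15) = 34.92 mol
For 6.218 mol Fe2O3, stoichiometry requires (3/1) × 6.218 = 18.65 mol H2; 34.92 mol is available, so Fe2O3 is limiting.
n(H2O) = (3/1) × 6.218 = 18.65 mol
V(H2O) = nRT/P = 18.65 × 8.314 × 740.15 / 414 = 277.2 L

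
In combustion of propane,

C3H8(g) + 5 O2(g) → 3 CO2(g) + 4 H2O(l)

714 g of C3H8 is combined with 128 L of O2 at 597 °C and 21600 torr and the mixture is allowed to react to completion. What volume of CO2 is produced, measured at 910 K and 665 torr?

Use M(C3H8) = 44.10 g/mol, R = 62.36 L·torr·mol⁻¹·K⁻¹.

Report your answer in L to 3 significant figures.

n(C3H8) = 714 / 44.10 = 16.19 mol
n(O2) = PV/RT = (21600 × 128) / (62.36 × 870.15) = 50.95 mol
For 16.19 mol C3H8, stoichiometry requires (5/1) × 16.19 = 80.95 mol O2; 50.95 mol is available, so O2 is limiting.
n(CO2) = (3/5) × 50.95 = 30.57 mol
V(CO2) = nRT/P = 30.57 × 62.36 × 910 / 665 = 2609 L

2610 L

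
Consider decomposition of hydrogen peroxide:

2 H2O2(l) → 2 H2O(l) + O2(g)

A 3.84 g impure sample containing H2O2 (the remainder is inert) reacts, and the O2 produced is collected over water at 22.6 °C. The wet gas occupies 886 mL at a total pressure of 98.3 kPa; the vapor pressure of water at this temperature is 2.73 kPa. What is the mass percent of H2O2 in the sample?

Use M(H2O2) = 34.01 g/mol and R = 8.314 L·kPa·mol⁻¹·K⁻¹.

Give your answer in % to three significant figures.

P(O2) = 98.3 − 2.73 = 95.57 kPa
n(O2) = PV/RT = (95.57 × 0.8860) / (8.314 × 295.75) = 0.03444 mol
n(H2O2) = (2/1) × 0.03444 = 0.06888 mol
m(H2O2) = 0.06888 × 34.01 = 2.343 g
%H2O2 = 2.343 / 3.84 × 100 = 61.02%

61.0 %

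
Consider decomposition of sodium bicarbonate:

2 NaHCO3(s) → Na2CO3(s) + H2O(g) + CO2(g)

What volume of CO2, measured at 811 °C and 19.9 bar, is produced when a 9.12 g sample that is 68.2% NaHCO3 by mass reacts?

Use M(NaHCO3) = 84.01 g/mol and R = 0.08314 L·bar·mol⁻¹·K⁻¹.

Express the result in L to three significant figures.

mass of NaHCO3 = 9.12 × 68.2/100 = 6.220 g
n(NaHCO3) = 6.220 / 84.01 = 0.07404 mol
n(CO2) = (1/2) × 0.07404 = 0.03702 mol
V = nRT/P = 0.03702 × 0.08314 × 1084.15 / 19.9 = 0.1677 L

0.168 L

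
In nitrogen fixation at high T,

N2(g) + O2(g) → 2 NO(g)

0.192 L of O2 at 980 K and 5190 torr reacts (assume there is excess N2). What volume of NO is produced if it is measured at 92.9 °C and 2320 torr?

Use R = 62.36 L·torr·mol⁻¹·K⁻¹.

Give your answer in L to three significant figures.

0.321 L

n(O2) = PV/RT = (5190 × 0.192) / (62.36 × 980) = 0.01631 mol
n(NO) = (2/1) × 0.01631 = 0.03262 mol
V = nRT/P = 0.03262 × 62.36 × 366.05 / 2320 = 0.3210 L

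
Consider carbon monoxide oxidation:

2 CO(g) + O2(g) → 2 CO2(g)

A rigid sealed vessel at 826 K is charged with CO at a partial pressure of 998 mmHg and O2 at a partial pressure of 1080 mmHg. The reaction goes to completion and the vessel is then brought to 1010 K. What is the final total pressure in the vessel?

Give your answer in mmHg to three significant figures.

1930 mmHg

Because the vessel is rigid and T is held at 826 K, work the stoichiometry in partial pressures (P_i = n_iRT/V).
P(O2) required for 998 mmHg of CO = (1/2) × 998 = 499.0 mmHg; available 1080 mmHg, so CO is limiting.
P(O2) remaining = 1080 − (1/2) × 998 = 581.0 mmHg
P(gaseous products) = (2)/2 × 998 = 998.0 mmHg
P_total at 826 K = 581.0 + 998.0 = 1579 mmHg
Scaling to 1010 K: P = 1579 × 1010/826 = 1931 mmHg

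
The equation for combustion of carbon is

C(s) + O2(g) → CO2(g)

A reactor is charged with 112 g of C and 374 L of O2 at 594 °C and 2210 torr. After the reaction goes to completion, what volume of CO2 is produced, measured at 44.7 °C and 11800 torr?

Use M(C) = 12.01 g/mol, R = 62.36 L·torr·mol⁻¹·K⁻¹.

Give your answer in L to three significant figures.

n(C) = 112 / 12.01 = 9.326 mol
n(O2) = PV/RT = (2210 × 374) / (62.36 × 867.15) = 15.28 mol
For 9.326 mol C, stoichiometry requires (1/1) × 9.326 = 9.326 mol O2; 15.28 mol is available, so C is limiting.
n(CO2) = (1/1) × 9.326 = 9.326 mol
V(CO2) = nRT/P = 9.326 × 62.36 × 317.85 / 11800 = 15.67 L

15.7 L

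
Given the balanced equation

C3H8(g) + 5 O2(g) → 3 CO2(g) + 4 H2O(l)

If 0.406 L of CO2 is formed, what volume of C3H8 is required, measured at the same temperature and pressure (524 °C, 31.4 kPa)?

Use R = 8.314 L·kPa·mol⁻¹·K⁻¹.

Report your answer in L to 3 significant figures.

At constant T and P, gas volumes are in the mole ratio: V(C3H8) = (1/3) × 0.406 = 0.1353 L

0.135 L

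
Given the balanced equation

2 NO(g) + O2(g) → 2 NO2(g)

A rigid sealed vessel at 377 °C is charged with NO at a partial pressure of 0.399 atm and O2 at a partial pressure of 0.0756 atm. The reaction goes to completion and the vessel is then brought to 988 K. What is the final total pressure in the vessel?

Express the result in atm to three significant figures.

0.606 atm

With V and T fixed, P_i ∝ n_i, so the mole ratios apply directly to partial pressures at 377 °C.
P(O2) required for 0.399 atm of NO = (1/2) × 0.399 = 0.1995 atm; available 0.0756 atm, so O2 is limiting.
P(NO) remaining = 0.399 − (2/1) × 0.0756 = 0.2478 atm
P(gaseous products) = (2)/1 × 0.0756 = 0.1512 atm
P_total at 377 °C = 0.2478 + 0.1512 = 0.3990 atm
Scaling to 988 K: P = 0.3990 × 988/650.15 = 0.6063 atm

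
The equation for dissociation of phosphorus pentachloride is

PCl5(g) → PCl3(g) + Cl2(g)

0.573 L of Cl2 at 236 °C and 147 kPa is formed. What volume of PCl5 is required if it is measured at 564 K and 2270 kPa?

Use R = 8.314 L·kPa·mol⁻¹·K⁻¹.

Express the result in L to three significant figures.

0.0411 L

n(Cl2) = PV/RT = (147 × 0.573) / (8.314 × 509.15) = 0.01990 mol
n(PCl5) = (1/1) × 0.01990 = 0.01990 mol
V = nRT/P = 0.01990 × 8.314 × 564 / 2270 = 0.04111 L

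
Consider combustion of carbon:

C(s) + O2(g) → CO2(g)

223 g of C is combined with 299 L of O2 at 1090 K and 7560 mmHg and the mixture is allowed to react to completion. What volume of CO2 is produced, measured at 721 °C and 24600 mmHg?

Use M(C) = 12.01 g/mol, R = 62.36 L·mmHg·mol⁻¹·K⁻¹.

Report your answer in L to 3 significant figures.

46.8 L

n(C) = 223 / 12.01 = 18.57 mol
n(O2) = PV/RT = (7560 × 299) / (62.36 × 1090) = 33.26 mol
For 18.57 mol C, stoichiometry requires (1/1) × 18.57 = 18.57 mol O2; 33.26 mol is available, so C is limiting.
n(CO2) = (1/1) × 18.57 = 18.57 mol
V(CO2) = nRT/P = 18.57 × 62.36 × 994.15 / 24600 = 46.80 L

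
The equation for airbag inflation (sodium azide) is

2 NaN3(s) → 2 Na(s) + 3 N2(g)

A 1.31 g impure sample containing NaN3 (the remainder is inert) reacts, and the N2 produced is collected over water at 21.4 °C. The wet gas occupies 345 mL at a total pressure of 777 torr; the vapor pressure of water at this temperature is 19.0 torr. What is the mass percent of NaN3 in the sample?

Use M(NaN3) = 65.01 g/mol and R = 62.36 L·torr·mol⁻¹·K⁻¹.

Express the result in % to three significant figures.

47.1 %

P(N2) = 777 − 19.0 = 758.0 torr
n(N2) = PV/RT = (758.0 × 0.3450) / (62.36 × 294.55) = 0.01424 mol
n(NaN3) = (2/3) × 0.01424 = 0.009493 mol
m(NaN3) = 0.009493 × 65.01 = 0.6171 g
%NaN3 = 0.6171 / 1.31 × 100 = 47.11%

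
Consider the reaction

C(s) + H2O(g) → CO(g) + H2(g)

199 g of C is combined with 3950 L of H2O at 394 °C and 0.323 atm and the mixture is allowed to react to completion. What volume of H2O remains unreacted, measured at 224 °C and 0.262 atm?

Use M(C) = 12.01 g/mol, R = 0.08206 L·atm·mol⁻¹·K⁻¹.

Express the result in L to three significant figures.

1050 L

n(C) = 199 / 12.01 = 16.57 mol
n(H2O) = PV/RT = (0.323 × 3950) / (0.08206 × 667.15) = 23.30 mol
For 16.57 mol C, stoichiometry requires (1/1) × 16.57 = 16.57 mol H2O; 23.30 mol is available, so C is limiting.
n(H2O) consumed = (1/1) × 16.57 = 16.57 mol; remaining = 23.30 − 16.57 = 6.730 mol
V(H2O) = nRT/P = 6.730 × 0.08206 × 497.15 / 0.262 = 1048 L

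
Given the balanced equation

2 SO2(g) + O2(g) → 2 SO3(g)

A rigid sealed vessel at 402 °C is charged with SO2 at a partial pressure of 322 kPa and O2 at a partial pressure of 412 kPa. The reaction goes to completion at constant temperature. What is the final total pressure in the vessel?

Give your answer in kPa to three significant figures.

With V and T fixed, P_i ∝ n_i, so the mole ratios apply directly to partial pressures at 402 °C.
P(O2) required for 322 kPa of SO2 = (1/2) × 322 = 161.0 kPa; available 412 kPa, so SO2 is limiting.
P(O2) remaining = 412 − (1/2) × 322 = 251.0 kPa
P(gaseous products) = (2)/2 × 322 = 322.0 kPa
P_total at 402 °C = 251.0 + 322.0 = 573.0 kPa

573 kPa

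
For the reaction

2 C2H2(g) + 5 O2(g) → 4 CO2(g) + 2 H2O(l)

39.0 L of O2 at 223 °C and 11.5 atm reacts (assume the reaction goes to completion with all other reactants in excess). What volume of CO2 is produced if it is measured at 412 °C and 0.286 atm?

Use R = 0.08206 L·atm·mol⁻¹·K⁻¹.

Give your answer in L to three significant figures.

1730 L

n(O2) = PV/RT = (11.5 × 39.0) / (0.08206 × 496.15) = 11.02 mol
n(CO2) = (4/5) × 11.02 = 8.816 mol
V = nRT/P = 8.816 × 0.08206 × 685.15 / 0.286 = 1733 L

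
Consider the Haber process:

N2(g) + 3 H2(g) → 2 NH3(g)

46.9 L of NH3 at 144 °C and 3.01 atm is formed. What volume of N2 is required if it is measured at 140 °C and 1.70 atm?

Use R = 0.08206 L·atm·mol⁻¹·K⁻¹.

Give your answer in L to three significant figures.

n(NH3) = PV/RT = (3.01 × 46.9) / (0.08206 × 417.15) = 4.124 mol
n(N2) = (1/2) × 4.124 = 2.062 mol
V = nRT/P = 2.062 × 0.08206 × 413.15 / 1.70 = 41.12 L

41.1 L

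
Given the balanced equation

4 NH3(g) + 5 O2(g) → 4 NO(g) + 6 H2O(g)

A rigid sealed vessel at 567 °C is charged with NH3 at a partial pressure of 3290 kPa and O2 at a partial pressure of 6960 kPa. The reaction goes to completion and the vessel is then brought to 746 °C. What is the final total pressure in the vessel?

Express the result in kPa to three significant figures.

With V and T fixed, P_i ∝ n_i, so the mole ratios apply directly to partial pressures at 567 °C.
P(O2) required for 3290 kPa of NH3 = (5/4) × 3290 = 4112 kPa; available 6960 kPa, so NH3 is limiting.
P(O2) remaining = 6960 − (5/4) × 3290 = 2848 kPa
P(gaseous products) = (4+6)/4 × 3290 = 8225 kPa
P_total at 567 °C = 2848 + 8225 = 11070 kPa
Scaling to 746 °C: P = 11070 × 1019.15/840.15 = 13430 kPa

13400 kPa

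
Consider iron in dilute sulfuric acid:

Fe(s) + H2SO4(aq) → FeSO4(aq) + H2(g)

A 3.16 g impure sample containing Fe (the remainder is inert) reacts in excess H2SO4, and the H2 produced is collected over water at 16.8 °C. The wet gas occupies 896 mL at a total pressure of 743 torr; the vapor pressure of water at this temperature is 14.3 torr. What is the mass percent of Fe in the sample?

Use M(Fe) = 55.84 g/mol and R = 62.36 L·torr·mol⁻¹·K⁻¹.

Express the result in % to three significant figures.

P(H2) = 743 − 14.3 = 728.7 torr
n(H2) = PV/RT = (728.7 × 0.8960) / (62.36 × 289.95) = 0.03611 mol
n(Fe) = (1/1) × 0.03611 = 0.03611 mol
m(Fe) = 0.03611 × 55.84 = 2.016 g
%Fe = 2.016 / 3.16 × 100 = 63.80%

63.8 %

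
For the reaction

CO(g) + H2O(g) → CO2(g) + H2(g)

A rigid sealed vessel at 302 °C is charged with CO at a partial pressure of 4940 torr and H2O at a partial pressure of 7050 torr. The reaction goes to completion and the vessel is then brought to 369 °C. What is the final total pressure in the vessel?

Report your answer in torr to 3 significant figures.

13400 torr

At constant V, partial pressures at 302 °C are proportional to moles, so apply stoichiometry directly to pressures.
P(H2O) required for 4940 torr of CO = (1/1) × 4940 = 4940 torr; available 7050 torr, so CO is limiting.
P(H2O) remaining = 7050 − (1/1) × 4940 = 2110 torr
P(gaseous products) = (1+1)/1 × 4940 = 9880 torr
P_total at 302 °C = 2110 + 9880 = 11990 torr
Scaling to 369 °C: P = 11990 × 642.15/575.15 = 13390 torr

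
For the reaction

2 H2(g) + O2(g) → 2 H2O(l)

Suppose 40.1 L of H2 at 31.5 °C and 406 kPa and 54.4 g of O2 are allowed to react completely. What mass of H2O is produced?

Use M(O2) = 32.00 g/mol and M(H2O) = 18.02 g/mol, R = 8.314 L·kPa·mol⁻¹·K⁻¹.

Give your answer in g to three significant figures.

n(H2) = PV/RT = (406 × 40.1) / (8.314 × 304.65) = 6.428 mol
n(O2) = 54.4 / 32.00 = 1.700 mol
For 6.428 mol H2, stoichiometry requires (1/2) × 6.428 = 3.214 mol O2; 1.700 mol is available, so O2 is limiting.
n(H2O) = (2/1) × 1.700 = 3.400 mol
m(H2O) = 3.400 × 18.02 = 61.27 g

61.3 g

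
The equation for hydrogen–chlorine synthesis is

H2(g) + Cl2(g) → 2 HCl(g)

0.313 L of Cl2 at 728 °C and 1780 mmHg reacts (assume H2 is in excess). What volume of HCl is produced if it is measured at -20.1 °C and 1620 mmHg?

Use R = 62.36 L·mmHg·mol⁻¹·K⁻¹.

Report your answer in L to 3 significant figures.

0.174 L

n(Cl2) = PV/RT = (1780 × 0.313) / (62.36 × 1001.15) = 0.008924 mol
n(HCl) = (2/1) × 0.008924 = 0.01785 mol
V = nRT/P = 0.01785 × 62.36 × 253.05 / 1620 = 0.1739 L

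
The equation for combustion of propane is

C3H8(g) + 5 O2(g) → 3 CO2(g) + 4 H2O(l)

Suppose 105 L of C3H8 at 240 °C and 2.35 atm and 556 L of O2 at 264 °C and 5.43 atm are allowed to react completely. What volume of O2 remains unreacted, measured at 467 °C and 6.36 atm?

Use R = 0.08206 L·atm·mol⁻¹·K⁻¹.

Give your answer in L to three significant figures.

374 L

n(C3H8) = PV/RT = (2.35 × 105) / (0.08206 × 513.15) = 5.860 mol
n(O2) = PV/RT = (5.43 × 556) / (0.08206 × 537.15) = 68.49 mol
For 5.860 mol C3H8, stoichiometry requires (5/1) × 5.860 = 29.30 mol O2; 68.49 mol is available, so C3H8 is limiting.
n(O2) consumed = (5/1) × 5.860 = 29.30 mol; remaining = 68.49 − 29.30 = 39.19 mol
V(O2) = nRT/P = 39.19 × 0.08206 × 740.15 / 6.36 = 374.3 L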